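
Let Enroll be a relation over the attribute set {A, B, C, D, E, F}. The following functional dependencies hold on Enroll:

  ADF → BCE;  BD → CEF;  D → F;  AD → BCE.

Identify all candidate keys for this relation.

{A, D}

Attributes A, D never appear on any right-hand side, so every candidate key must contain {A, D}.
{A, D}⁺ = {A, B, C, D, E, F}, which is all of the schema, so {A, D} is the only candidate key.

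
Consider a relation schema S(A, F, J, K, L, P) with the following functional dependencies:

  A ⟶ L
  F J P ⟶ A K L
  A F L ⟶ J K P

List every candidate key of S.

(A, F); (F, J, P)

{A, F}⁺: A→L adds L; AFL→JKP adds J, K, P → {A, F, J, K, L, P}.
{F, J, P}⁺: FJP→AKL adds A, K, L → {A, F, J, K, L, P}.
Any other superkey contains one of these as a subset, so there are no further candidate keys.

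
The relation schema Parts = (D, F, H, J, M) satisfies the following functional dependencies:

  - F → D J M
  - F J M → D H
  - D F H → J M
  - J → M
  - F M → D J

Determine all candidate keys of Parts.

{F}⁺: F→DJM adds D, J, M; FJM→DH adds H → {D, F, H, J, M}.

{F}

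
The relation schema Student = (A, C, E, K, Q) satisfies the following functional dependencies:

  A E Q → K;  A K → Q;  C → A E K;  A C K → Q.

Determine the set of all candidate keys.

{C}

{C}⁺: C→AEK adds A, E, K; ACK→Q adds Q → {A, C, E, K, Q}.
No other minimal superkey exists.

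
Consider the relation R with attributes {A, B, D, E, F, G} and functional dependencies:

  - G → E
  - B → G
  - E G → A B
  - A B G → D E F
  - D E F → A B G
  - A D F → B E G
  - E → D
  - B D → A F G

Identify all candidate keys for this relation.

(B), (G), (E, F), (A, D, F)

{B}⁺: B→G adds G; G→E adds E; EG→AB adds A; ABG→DEF adds D, F → {A, B, D, E, F, G}.
{G}⁺: G→E adds E; EG→AB adds A, B; ABG→DEF adds D, F → {A, B, D, E, F, G}.
{E, F}⁺: E→D adds D; DEF→ABG adds A, B, G → {A, B, D, E, F, G}.
{A, D, F}⁺: ADF→BEG adds B, E, G → {A, B, D, E, F, G}.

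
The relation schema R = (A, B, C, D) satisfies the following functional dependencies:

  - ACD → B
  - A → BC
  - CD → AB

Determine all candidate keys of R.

AD; CD

{A, D}⁺: A→BC adds B, C → {A, B, C, D}. Minimal: {D}⁺ = {D}; {A}⁺ = {A, B, C} — none reach the full schema.
{C, D}⁺: CD→AB adds A, B → {A, B, C, D}. Minimal: {D}⁺ = {D}; {C}⁺ = {C} — none reach the full schema.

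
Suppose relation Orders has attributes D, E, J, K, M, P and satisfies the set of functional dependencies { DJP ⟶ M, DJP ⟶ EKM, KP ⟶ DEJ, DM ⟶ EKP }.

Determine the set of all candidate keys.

{D, M}, {K, P}, {D, J, P}

{D, M}⁺: DM→EKP adds E, K, P; KP→DEJ adds J → {D, E, J, K, M, P}. Minimal: {M}⁺ = {M}; {D}⁺ = {D} — none reach the full schema.
{K, P}⁺: KP→DEJ adds D, E, J; DJP→M adds M → {D, E, J, K, M, P}. Minimal: {P}⁺ = {P}; {K}⁺ = {K} — none reach the full schema.
{D, J, P}⁺: DJP→M adds M; DJP→EKM adds E, K → {D, E, J, K, M, P}. Minimal: {J, P}⁺ = {J, P}; {D, P}⁺ = {D, P}; {D, J}⁺ = {D, J} — none reach the full schema.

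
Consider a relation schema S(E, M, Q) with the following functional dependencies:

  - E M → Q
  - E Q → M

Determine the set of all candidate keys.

Attribute E never appears on the right-hand side of any dependency, so E must belong to every candidate key.
{E}⁺ = {E}, which is not all of the schema, so we must add further attributes.
{E, M}⁺: EM→Q adds Q → {E, M, Q}. Minimal: {M}⁺ = {M}; {E}⁺ = {E} — none reach the full schema.
{E, Q}⁺: EQ→M adds M → {E, M, Q}. Minimal: {Q}⁺ = {Q}; {E}⁺ = {E} — none reach the full schema.

{E, M}, {E, Q}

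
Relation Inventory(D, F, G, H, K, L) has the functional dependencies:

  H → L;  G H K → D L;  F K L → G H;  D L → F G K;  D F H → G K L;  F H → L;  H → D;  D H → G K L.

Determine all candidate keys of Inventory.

{H}, {D, L}, {F, K, L}

{H}⁺: H→L adds L; H→D adds D; DH→GKL adds G, K; DL→FGK adds F → {D, F, G, H, K, L}.
{D, L}⁺: DL→FGK adds F, G, K; FKL→GH adds H → {D, F, G, H, K, L}. Minimal: {L}⁺ = {L}; {D}⁺ = {D} — none reach the full schema.
{F, K, L}⁺: FKL→GH adds G, H; H→D adds D → {D, F, G, H, K, L}. Minimal: {K, L}⁺ = {K, L}; {F, L}⁺ = {F, L}; {F, K}⁺ = {F, K} — none reach the full schema.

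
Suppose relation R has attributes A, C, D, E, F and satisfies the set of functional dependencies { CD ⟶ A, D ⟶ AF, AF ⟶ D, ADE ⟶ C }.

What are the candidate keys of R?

{D, E}, {A, E, F}

Attribute E never appears on the right-hand side of any dependency, so E must belong to every candidate key.
{E}⁺ = {E}, which is not all of the schema, so we must add further attributes.
{D, E}⁺: D→AF adds A, F; ADE→C adds C → {A, C, D, E, F}.
{A, E, F}⁺: AF→D adds D; ADE→C adds C → {A, C, D, E, F}.
Any other superkey contains one of these as a subset, so there are no further candidate keys.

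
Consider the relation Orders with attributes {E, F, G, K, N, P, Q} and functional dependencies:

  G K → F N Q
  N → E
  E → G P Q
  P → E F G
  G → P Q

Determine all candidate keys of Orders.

{E, K}; {G, K}; {K, N}; {K, P}

Attribute K never appears on the right-hand side of any dependency, so K must belong to every candidate key.
{K}⁺ = {K}, which is not all of the schema, so we must add further attributes.
{E, K}⁺: E→GPQ adds G, P, Q; P→EFG adds F; GK→FNQ adds N → {E, F, G, K, N, P, Q}.
{G, K}⁺: GK→FNQ adds F, N, Q; N→E adds E; E→GPQ adds P → {E, F, G, K, N, P, Q}.
{K, N}⁺: N→E adds E; E→GPQ adds G, P, Q; P→EFG adds F → {E, F, G, K, N, P, Q}.
{K, P}⁺: P→EFG adds E, F, G; G→PQ adds Q; GK→FNQ adds N → {E, F, G, K, N, P, Q}.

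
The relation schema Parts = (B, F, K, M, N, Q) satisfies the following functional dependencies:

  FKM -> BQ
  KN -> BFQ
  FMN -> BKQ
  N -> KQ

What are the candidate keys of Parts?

Attributes M, N never appear on any right-hand side, so every candidate key must contain {M, N}.
{M, N}⁺ = {B, F, K, M, N, Q}, which is all of the schema, so {M, N} is the only candidate key.

{M, N}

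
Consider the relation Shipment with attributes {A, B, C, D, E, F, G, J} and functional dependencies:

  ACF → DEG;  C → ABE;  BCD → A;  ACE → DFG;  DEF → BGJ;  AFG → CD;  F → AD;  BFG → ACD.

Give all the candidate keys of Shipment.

{C}; {E, F}; {F, G}

{C}⁺: C→ABE adds A, B, E; ACE→DFG adds D, F, G; DEF→BGJ adds J → {A, B, C, D, E, F, G, J}.
{E, F}⁺: F→AD adds A, D; DEF→BGJ adds B, G, J; AFG→CD adds C → {A, B, C, D, E, F, G, J}.
{F, G}⁺: F→AD adds A, D; AFG→CD adds C; ACF→DEG adds E; C→ABE adds B; DEF→BGJ adds J → {A, B, C, D, E, F, G, J}.
Any other superkey contains one of these as a subset, so there are no further candidate keys.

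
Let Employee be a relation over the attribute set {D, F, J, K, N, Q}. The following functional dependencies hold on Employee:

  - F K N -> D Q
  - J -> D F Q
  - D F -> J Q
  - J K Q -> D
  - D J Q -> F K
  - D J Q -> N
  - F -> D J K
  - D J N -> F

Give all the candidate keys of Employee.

(F), (J)

{F}⁺: F→DJK adds D, J, K; J→DFQ adds Q; DJQ→N adds N → {D, F, J, K, N, Q}.
{J}⁺: J→DFQ adds D, F, Q; DJQ→FK adds K; DJQ→N adds N → {D, F, J, K, N, Q}.
Any other superkey contains one of these as a subset, so there are no further candidate keys.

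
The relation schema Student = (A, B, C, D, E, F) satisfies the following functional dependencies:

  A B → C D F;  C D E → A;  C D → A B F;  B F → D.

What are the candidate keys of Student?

ABE, CDE, BCEF

Attribute E never appears on the right-hand side of any dependency, so E must belong to every candidate key.
{E}⁺ = {E}, which is not all of the schema, so we must add further attributes.
{A, B, E}⁺: AB→CDF adds C, D, F → {A, B, C, D, E, F}. Minimal: {B, E}⁺ = {B, E}; {A, E}⁺ = {A, E}; {A, B}⁺ = {A, B, C, D, F} — none reach the full schema.
{C, D, E}⁺: CDE→A adds A; CD→ABF adds B, F → {A, B, C, D, E, F}. Minimal: {D, E}⁺ = {D, E}; {C, E}⁺ = {C, E}; {C, D}⁺ = {A, B, C, D, F} — none reach the full schema.
{B, C, E, F}⁺: BF→D adds D; CDE→A adds A → {A, B, C, D, E, F}. Minimal: {C, E, F}⁺ = {C, E, F}; {B, E, F}⁺ = {B, D, E, F}; {B, C, F}⁺ = {A, B, C, D, F}; … — none reach the full schema.
Any other superkey contains one of these as a subset, so there are no further candidate keys.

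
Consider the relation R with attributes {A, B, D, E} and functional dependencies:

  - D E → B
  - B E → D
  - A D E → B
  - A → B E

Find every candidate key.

{A}

{A}⁺: A→BE adds B, E; BE→D adds D → {A, B, D, E}.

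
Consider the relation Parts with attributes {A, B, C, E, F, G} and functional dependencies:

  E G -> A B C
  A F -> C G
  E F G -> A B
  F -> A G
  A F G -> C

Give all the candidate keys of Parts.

Attributes E, F never appear on any right-hand side, so every candidate key must contain {E, F}.
{E, F}⁺ = {A, B, C, E, F, G}, which is all of the schema, so {E, F} is the only candidate key.

{E, F}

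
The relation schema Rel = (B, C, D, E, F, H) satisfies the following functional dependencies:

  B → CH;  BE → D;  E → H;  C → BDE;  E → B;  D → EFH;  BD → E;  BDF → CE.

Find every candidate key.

{B}⁺: B→CH adds C, H; C→BDE adds D, E; D→EFH adds F → {B, C, D, E, F, H}.
{C}⁺: C→BDE adds B, D, E; D→EFH adds F, H → {B, C, D, E, F, H}.
{D}⁺: D→EFH adds E, F, H; E→B adds B; BDF→CE adds C → {B, C, D, E, F, H}.
{E}⁺: E→H adds H; E→B adds B; B→CH adds C; BE→D adds D; D→EFH adds F → {B, C, D, E, F, H}.

(B), (C), (D), (E)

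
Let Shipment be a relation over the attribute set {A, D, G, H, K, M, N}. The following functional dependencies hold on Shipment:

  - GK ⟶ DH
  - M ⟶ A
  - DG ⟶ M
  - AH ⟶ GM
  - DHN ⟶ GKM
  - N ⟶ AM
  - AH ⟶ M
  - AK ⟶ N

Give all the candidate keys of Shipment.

GK, AHK, DHN, HKM, HKN

{G, K}⁺: GK→DH adds D, H; DG→M adds M; M→A adds A; AK→N adds N → {A, D, G, H, K, M, N}.
{A, H, K}⁺: AH→GM adds G, M; AK→N adds N; GK→DH adds D → {A, D, G, H, K, M, N}.
{D, H, N}⁺: DHN→GKM adds G, K, M; N→AM adds A → {A, D, G, H, K, M, N}.
{H, K, M}⁺: M→A adds A; AH→GM adds G; AK→N adds N; GK→DH adds D → {A, D, G, H, K, M, N}.
{H, K, N}⁺: N→AM adds A, M; AH→GM adds G; GK→DH adds D → {A, D, G, H, K, M, N}.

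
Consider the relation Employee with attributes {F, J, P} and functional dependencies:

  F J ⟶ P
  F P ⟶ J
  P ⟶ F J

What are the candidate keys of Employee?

{P}⁺: P→FJ adds F, J → {F, J, P}.
{F, J}⁺: FJ→P adds P → {F, J, P}.

P, FJ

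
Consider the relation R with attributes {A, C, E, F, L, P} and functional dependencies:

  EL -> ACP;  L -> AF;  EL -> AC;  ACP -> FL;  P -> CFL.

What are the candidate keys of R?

Attribute E never appears on the right-hand side of any dependency, so E must belong to every candidate key.
{E}⁺ = {E}, which is not all of the schema, so we must add further attributes.
{E, L}⁺: EL→ACP adds A, C, P; L→AF adds F → {A, C, E, F, L, P}.
{E, P}⁺: P→CFL adds C, F, L; EL→ACP adds A → {A, C, E, F, L, P}.
Any other superkey contains one of these as a subset, so there are no further candidate keys.

EL, EP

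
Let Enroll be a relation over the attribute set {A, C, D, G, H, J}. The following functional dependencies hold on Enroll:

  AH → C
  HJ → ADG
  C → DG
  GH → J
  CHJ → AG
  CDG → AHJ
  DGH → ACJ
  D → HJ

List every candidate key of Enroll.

{C}; {D}; {A, H}; {G, H}; {H, J}

{C}⁺: C→DG adds D, G; CDG→AHJ adds A, H, J → {A, C, D, G, H, J}.
{D}⁺: D→HJ adds H, J; HJ→ADG adds A, G; DGH→ACJ adds C → {A, C, D, G, H, J}.
{A, H}⁺: AH→C adds C; C→DG adds D, G; GH→J adds J → {A, C, D, G, H, J}. Minimal: {H}⁺ = {H}; {A}⁺ = {A} — none reach the full schema.
{G, H}⁺: GH→J adds J; HJ→ADG adds A, D; DGH→ACJ adds C → {A, C, D, G, H, J}. Minimal: {H}⁺ = {H}; {G}⁺ = {G} — none reach the full schema.
{H, J}⁺: HJ→ADG adds A, D, G; DGH→ACJ adds C → {A, C, D, G, H, J}. Minimal: {J}⁺ = {J}; {H}⁺ = {H} — none reach the full schema.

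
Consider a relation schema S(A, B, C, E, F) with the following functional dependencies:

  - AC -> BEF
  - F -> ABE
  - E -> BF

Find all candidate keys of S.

Attribute C never appears on the right-hand side of any dependency, so C must belong to every candidate key.
{C}⁺ = {C}, which is not all of the schema, so we must add further attributes.
{A, C}⁺: AC→BEF adds B, E, F → {A, B, C, E, F}. Minimal: {C}⁺ = {C}; {A}⁺ = {A} — none reach the full schema.
{C, E}⁺: E→BF adds B, F; F→ABE adds A → {A, B, C, E, F}. Minimal: {E}⁺ = {A, B, E, F}; {C}⁺ = {C} — none reach the full schema.
{C, F}⁺: F→ABE adds A, B, E → {A, B, C, E, F}. Minimal: {F}⁺ = {A, B, E, F}; {C}⁺ = {C} — none reach the full schema.

{A, C}; {C, E}; {C, F}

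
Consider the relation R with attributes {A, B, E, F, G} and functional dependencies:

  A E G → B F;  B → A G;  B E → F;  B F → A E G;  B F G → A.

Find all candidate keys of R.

{B, E}, {B, F}, {A, E, G}

{B, E}⁺: B→AG adds A, G; BE→F adds F → {A, B, E, F, G}. Minimal: {E}⁺ = {E}; {B}⁺ = {A, B, G} — none reach the full schema.
{B, F}⁺: B→AG adds A, G; BF→AEG adds E → {A, B, E, F, G}. Minimal: {F}⁺ = {F}; {B}⁺ = {A, B, G} — none reach the full schema.
{A, E, G}⁺: AEG→BF adds B, F → {A, B, E, F, G}. Minimal: {E, G}⁺ = {E, G}; {A, G}⁺ = {A, G}; {A, E}⁺ = {A, E} — none reach the full schema.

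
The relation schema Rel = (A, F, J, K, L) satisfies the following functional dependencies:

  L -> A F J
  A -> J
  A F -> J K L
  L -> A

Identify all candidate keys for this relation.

{L}⁺: L→AFJ adds A, F, J; AF→JKL adds K → {A, F, J, K, L}.
{A, F}⁺: A→J adds J; AF→JKL adds K, L → {A, F, J, K, L}. Minimal: {F}⁺ = {F}; {A}⁺ = {A, J} — none reach the full schema.
Any other superkey contains one of these as a subset, so there are no further candidate keys.

(L), (A, F)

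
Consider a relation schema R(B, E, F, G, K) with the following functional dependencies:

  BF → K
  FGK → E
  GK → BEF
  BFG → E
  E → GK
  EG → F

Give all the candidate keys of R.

{E}⁺: E→GK adds G, K; EG→F adds F; GK→BEF adds B → {B, E, F, G, K}.
{G, K}⁺: GK→BEF adds B, E, F → {B, E, F, G, K}. Minimal: {K}⁺ = {K}; {G}⁺ = {G} — none reach the full schema.
{B, F, G}⁺: BF→K adds K; FGK→E adds E → {B, E, F, G, K}. Minimal: {F, G}⁺ = {F, G}; {B, G}⁺ = {B, G}; {B, F}⁺ = {B, F, K} — none reach the full schema.

E; GK; BFG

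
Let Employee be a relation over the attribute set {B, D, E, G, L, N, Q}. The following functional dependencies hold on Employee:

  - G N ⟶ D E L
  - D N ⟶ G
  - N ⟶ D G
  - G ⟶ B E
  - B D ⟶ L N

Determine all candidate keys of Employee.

(N, Q), (B, D, Q), (D, G, Q)

Attribute Q never appears on the right-hand side of any dependency, so Q must belong to every candidate key.
{Q}⁺ = {Q}, which is not all of the schema, so we must add further attributes.
{N, Q}⁺: N→DG adds D, G; G→BE adds B, E; BD→LN adds L → {B, D, E, G, L, N, Q}.
{B, D, Q}⁺: BD→LN adds L, N; DN→G adds G; G→BE adds E → {B, D, E, G, L, N, Q}.
{D, G, Q}⁺: G→BE adds B, E; BD→LN adds L, N → {B, D, E, G, L, N, Q}.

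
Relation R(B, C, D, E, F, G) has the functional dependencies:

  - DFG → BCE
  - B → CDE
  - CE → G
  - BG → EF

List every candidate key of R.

{B}⁺: B→CDE adds C, D, E; CE→G adds G; BG→EF adds F → {B, C, D, E, F, G}.
{D, F, G}⁺: DFG→BCE adds B, C, E → {B, C, D, E, F, G}. Minimal: {F, G}⁺ = {F, G}; {D, G}⁺ = {D, G}; {D, F}⁺ = {D, F} — none reach the full schema.
{C, D, E, F}⁺: CE→G adds G; DFG→BCE adds B → {B, C, D, E, F, G}. Minimal: {D, E, F}⁺ = {D, E, F}; {C, E, F}⁺ = {C, E, F, G}; {C, D, F}⁺ = {C, D, F}; … — none reach the full schema.
Any other superkey contains one of these as a subset, so there are no further candidate keys.

B, DFG, CDEF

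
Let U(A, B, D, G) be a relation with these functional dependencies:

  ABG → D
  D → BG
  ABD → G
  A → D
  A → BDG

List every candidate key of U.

Attribute A never appears on the right-hand side of any dependency, so A must belong to every candidate key.
{A}⁺ = {A, B, D, G}, which is all of the schema, so {A} is the only candidate key.

{A}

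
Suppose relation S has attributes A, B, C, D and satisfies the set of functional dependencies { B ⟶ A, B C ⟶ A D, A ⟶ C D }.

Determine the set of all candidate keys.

B

{B}⁺: B→A adds A; A→CD adds C, D → {A, B, C, D}.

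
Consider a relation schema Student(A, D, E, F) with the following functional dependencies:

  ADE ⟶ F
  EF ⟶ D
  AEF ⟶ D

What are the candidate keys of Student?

{A, D, E}⁺: ADE→F adds F → {A, D, E, F}. Minimal: {D, E}⁺ = {D, E}; {A, E}⁺ = {A, E}; {A, D}⁺ = {A, D} — none reach the full schema.
{A, E, F}⁺: EF→D adds D → {A, D, E, F}. Minimal: {E, F}⁺ = {D, E, F}; {A, F}⁺ = {A, F}; {A, E}⁺ = {A, E} — none reach the full schema.

(A, D, E), (A, E, F)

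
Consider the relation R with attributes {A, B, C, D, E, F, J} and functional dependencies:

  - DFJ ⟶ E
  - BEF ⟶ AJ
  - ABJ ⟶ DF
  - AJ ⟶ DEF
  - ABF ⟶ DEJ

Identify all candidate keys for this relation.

{A, B, C, F}; {A, B, C, J}; {B, C, E, F}; {B, C, D, F, J}

Attributes B, C never appear on any right-hand side, so every candidate key must contain {B, C}.
{B, C}⁺ = {B, C}, which is not all of the schema, so we must add further attributes.
{A, B, C, F}⁺: ABF→DEJ adds D, E, J → {A, B, C, D, E, F, J}. Minimal: {B, C, F}⁺ = {B, C, F}; {A, C, F}⁺ = {A, C, F}; {A, B, F}⁺ = {A, B, D, E, F, J}; … — none reach the full schema.
{A, B, C, J}⁺: ABJ→DF adds D, F; AJ→DEF adds E → {A, B, C, D, E, F, J}. Minimal: {B, C, J}⁺ = {B, C, J}; {A, C, J}⁺ = {A, C, D, E, F, J}; {A, B, J}⁺ = {A, B, D, E, F, J}; … — none reach the full schema.
{B, C, E, F}⁺: BEF→AJ adds A, J; ABJ→DF adds D → {A, B, C, D, E, F, J}. Minimal: {C, E, F}⁺ = {C, E, F}; {B, E, F}⁺ = {A, B, D, E, F, J}; {B, C, F}⁺ = {B, C, F}; … — none reach the full schema.
{B, C, D, F, J}⁺: DFJ→E adds E; BEF→AJ adds A → {A, B, C, D, E, F, J}. Minimal: {C, D, F, J}⁺ = {C, D, E, F, J}; {B, D, F, J}⁺ = {A, B, D, E, F, J}; {B, C, F, J}⁺ = {B, C, F, J}; … — none reach the full schema.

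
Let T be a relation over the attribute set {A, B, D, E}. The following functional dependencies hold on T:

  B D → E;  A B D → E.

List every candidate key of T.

{A, B, D}

Attributes A, B, D never appear on any right-hand side, so every candidate key must contain {A, B, D}.
{A, B, D}⁺ = {A, B, D, E}, which is all of the schema, so {A, B, D} is the only candidate key.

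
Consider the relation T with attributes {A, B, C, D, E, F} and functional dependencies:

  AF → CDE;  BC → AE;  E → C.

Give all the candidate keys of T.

Attributes B, F never appear on any right-hand side, so every candidate key must contain {B, F}.
{B, F}⁺ = {B, F}, which is not all of the schema, so we must add further attributes.
{A, B, F}⁺: AF→CDE adds C, D, E → {A, B, C, D, E, F}.
{B, C, F}⁺: BC→AE adds A, E; AF→CDE adds D → {A, B, C, D, E, F}.
{B, E, F}⁺: E→C adds C; BC→AE adds A; AF→CDE adds D → {A, B, C, D, E, F}.

(A, B, F), (B, C, F), (B, E, F)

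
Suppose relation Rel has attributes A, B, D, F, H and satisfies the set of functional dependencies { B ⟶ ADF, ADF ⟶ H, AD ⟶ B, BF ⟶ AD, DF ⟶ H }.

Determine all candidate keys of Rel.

{B}⁺: B→ADF adds A, D, F; ADF→H adds H → {A, B, D, F, H}.
{A, D}⁺: AD→B adds B; B→ADF adds F; ADF→H adds H → {A, B, D, F, H}.

B, AD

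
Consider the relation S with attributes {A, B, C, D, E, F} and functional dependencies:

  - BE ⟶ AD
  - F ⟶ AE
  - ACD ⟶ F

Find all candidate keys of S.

BCE, BCF, ABCD

Attributes B, C never appear on any right-hand side, so every candidate key must contain {B, C}.
{B, C}⁺ = {B, C}, which is not all of the schema, so we must add further attributes.
{B, C, E}⁺: BE→AD adds A, D; ACD→F adds F → {A, B, C, D, E, F}. Minimal: {C, E}⁺ = {C, E}; {B, E}⁺ = {A, B, D, E}; {B, C}⁺ = {B, C} — none reach the full schema.
{B, C, F}⁺: F→AE adds A, E; BE→AD adds D → {A, B, C, D, E, F}. Minimal: {C, F}⁺ = {A, C, E, F}; {B, F}⁺ = {A, B, D, E, F}; {B, C}⁺ = {B, C} — none reach the full schema.
{A, B, C, D}⁺: ACD→F adds F; F→AE adds E → {A, B, C, D, E, F}. Minimal: {B, C, D}⁺ = {B, C, D}; {A, C, D}⁺ = {A, C, D, E, F}; {A, B, D}⁺ = {A, B, D}; … — none reach the full schema.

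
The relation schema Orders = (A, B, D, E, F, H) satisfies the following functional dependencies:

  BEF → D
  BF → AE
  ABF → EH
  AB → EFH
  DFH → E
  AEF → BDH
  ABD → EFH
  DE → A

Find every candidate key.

{A, B}, {B, F}, {A, E, F}, {B, D, E}, {D, E, F}, {D, F, H}

{A, B}⁺: AB→EFH adds E, F, H; AEF→BDH adds D → {A, B, D, E, F, H}. Minimal: {B}⁺ = {B}; {A}⁺ = {A} — none reach the full schema.
{B, F}⁺: BF→AE adds A, E; ABF→EH adds H; AEF→BDH adds D → {A, B, D, E, F, H}. Minimal: {F}⁺ = {F}; {B}⁺ = {B} — none reach the full schema.
{A, E, F}⁺: AEF→BDH adds B, D, H → {A, B, D, E, F, H}. Minimal: {E, F}⁺ = {E, F}; {A, F}⁺ = {A, F}; {A, E}⁺ = {A, E} — none reach the full schema.
{B, D, E}⁺: DE→A adds A; AB→EFH adds F, H → {A, B, D, E, F, H}. Minimal: {D, E}⁺ = {A, D, E}; {B, E}⁺ = {B, E}; {B, D}⁺ = {B, D} — none reach the full schema.
{D, E, F}⁺: DE→A adds A; AEF→BDH adds B, H → {A, B, D, E, F, H}. Minimal: {E, F}⁺ = {E, F}; {D, F}⁺ = {D, F}; {D, E}⁺ = {A, D, E} — none reach the full schema.
{D, F, H}⁺: DFH→E adds E; DE→A adds A; AEF→BDH adds B → {A, B, D, E, F, H}. Minimal: {F, H}⁺ = {F, H}; {D, H}⁺ = {D, H}; {D, F}⁺ = {D, F} — none reach the full schema.
Any other superkey contains one of these as a subset, so there are no further candidate keys.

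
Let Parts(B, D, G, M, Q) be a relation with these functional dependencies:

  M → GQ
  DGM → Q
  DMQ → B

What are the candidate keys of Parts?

(D, M)

Attributes D, M never appear on any right-hand side, so every candidate key must contain {D, M}.
{D, M}⁺ = {B, D, G, M, Q}, which is all of the schema, so {D, M} is the only candidate key.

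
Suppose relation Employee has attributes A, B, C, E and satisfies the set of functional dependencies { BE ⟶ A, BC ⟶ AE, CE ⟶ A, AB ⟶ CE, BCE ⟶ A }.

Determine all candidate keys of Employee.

Attribute B never appears on the right-hand side of any dependency, so B must belong to every candidate key.
{B}⁺ = {B}, which is not all of the schema, so we must add further attributes.
{A, B}⁺: AB→CE adds C, E → {A, B, C, E}. Minimal: {B}⁺ = {B}; {A}⁺ = {A} — none reach the full schema.
{B, C}⁺: BC→AE adds A, E → {A, B, C, E}. Minimal: {C}⁺ = {C}; {B}⁺ = {B} — none reach the full schema.
{B, E}⁺: BE→A adds A; AB→CE adds C → {A, B, C, E}. Minimal: {E}⁺ = {E}; {B}⁺ = {B} — none reach the full schema.

(A, B); (B, C); (B, E)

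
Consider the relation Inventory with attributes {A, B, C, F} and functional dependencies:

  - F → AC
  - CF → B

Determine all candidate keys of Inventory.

{F}⁺: F→AC adds A, C; CF→B adds B → {A, B, C, F}.
No other minimal superkey exists.

(F)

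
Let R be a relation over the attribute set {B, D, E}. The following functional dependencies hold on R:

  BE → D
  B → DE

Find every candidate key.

{B}

Attribute B never appears on the right-hand side of any dependency, so B must belong to every candidate key.
{B}⁺ = {B, D, E}, which is all of the schema, so {B} is the only candidate key.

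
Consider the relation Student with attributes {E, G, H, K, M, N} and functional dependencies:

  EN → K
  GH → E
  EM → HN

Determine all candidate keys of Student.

Attributes G, M never appear on any right-hand side, so every candidate key must contain {G, M}.
{G, M}⁺ = {G, M}, which is not all of the schema, so we must add further attributes.
{E, G, M}⁺: EM→HN adds H, N; EN→K adds K → {E, G, H, K, M, N}. Minimal: {G, M}⁺ = {G, M}; {E, M}⁺ = {E, H, K, M, N}; {E, G}⁺ = {E, G} — none reach the full schema.
{G, H, M}⁺: GH→E adds E; EM→HN adds N; EN→K adds K → {E, G, H, K, M, N}. Minimal: {H, M}⁺ = {H, M}; {G, M}⁺ = {G, M}; {G, H}⁺ = {E, G, H} — none reach the full schema.

(E, G, M), (G, H, M)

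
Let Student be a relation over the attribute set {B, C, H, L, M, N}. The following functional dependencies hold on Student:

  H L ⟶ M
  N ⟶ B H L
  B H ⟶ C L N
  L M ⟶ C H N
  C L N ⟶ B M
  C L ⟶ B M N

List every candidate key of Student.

{N}, {B, H}, {C, L}, {H, L}, {L, M}

{N}⁺: N→BHL adds B, H, L; BH→CLN adds C; CLN→BM adds M → {B, C, H, L, M, N}.
{B, H}⁺: BH→CLN adds C, L, N; CLN→BM adds M → {B, C, H, L, M, N}. Minimal: {H}⁺ = {H}; {B}⁺ = {B} — none reach the full schema.
{C, L}⁺: CL→BMN adds B, M, N; N→BHL adds H → {B, C, H, L, M, N}. Minimal: {L}⁺ = {L}; {C}⁺ = {C} — none reach the full schema.
{H, L}⁺: HL→M adds M; LM→CHN adds C, N; CLN→BM adds B → {B, C, H, L, M, N}. Minimal: {L}⁺ = {L}; {H}⁺ = {H} — none reach the full schema.
{L, M}⁺: LM→CHN adds C, H, N; CLN→BM adds B → {B, C, H, L, M, N}. Minimal: {M}⁺ = {M}; {L}⁺ = {L} — none reach the full schema.
Any other superkey contains one of these as a subset, so there are no further candidate keys.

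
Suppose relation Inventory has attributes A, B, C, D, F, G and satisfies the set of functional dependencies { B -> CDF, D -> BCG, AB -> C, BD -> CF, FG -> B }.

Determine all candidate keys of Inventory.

Attribute A never appears on the right-hand side of any dependency, so A must belong to every candidate key.
{A}⁺ = {A}, which is not all of the schema, so we must add further attributes.
{A, B}⁺: B→CDF adds C, D, F; D→BCG adds G → {A, B, C, D, F, G}. Minimal: {B}⁺ = {B, C, D, F, G}; {A}⁺ = {A} — none reach the full schema.
{A, D}⁺: D→BCG adds B, C, G; BD→CF adds F → {A, B, C, D, F, G}. Minimal: {D}⁺ = {B, C, D, F, G}; {A}⁺ = {A} — none reach the full schema.
{A, F, G}⁺: FG→B adds B; B→CDF adds C, D → {A, B, C, D, F, G}. Minimal: {F, G}⁺ = {B, C, D, F, G}; {A, G}⁺ = {A, G}; {A, F}⁺ = {A, F} — none reach the full schema.
Any other superkey contains one of these as a subset, so there are no further candidate keys.

{A, B}, {A, D}, {A, F, G}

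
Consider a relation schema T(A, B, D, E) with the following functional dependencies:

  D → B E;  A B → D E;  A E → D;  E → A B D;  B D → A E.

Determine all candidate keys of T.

{D}⁺: D→BE adds B, E; E→ABD adds A → {A, B, D, E}.
{E}⁺: E→ABD adds A, B, D → {A, B, D, E}.
{A, B}⁺: AB→DE adds D, E → {A, B, D, E}. Minimal: {B}⁺ = {B}; {A}⁺ = {A} — none reach the full schema.
Any other superkey contains one of these as a subset, so there are no further candidate keys.

(D), (E), (A, B)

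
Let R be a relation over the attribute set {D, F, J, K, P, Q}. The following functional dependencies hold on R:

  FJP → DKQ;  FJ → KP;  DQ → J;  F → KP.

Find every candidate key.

{F, J}, {D, F, Q}

Attribute F never appears on the right-hand side of any dependency, so F must belong to every candidate key.
{F}⁺ = {F, K, P}, which is not all of the schema, so we must add further attributes.
{F, J}⁺: FJ→KP adds K, P; FJP→DKQ adds D, Q → {D, F, J, K, P, Q}. Minimal: {J}⁺ = {J}; {F}⁺ = {F, K, P} — none reach the full schema.
{D, F, Q}⁺: DQ→J adds J; F→KP adds K, P → {D, F, J, K, P, Q}. Minimal: {F, Q}⁺ = {F, K, P, Q}; {D, Q}⁺ = {D, J, Q}; {D, F}⁺ = {D, F, K, P} — none reach the full schema.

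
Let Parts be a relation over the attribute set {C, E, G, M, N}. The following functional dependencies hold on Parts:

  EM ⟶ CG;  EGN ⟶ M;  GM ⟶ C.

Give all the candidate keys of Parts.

{E, G, N}; {E, M, N}

Attributes E, N never appear on any right-hand side, so every candidate key must contain {E, N}.
{E, N}⁺ = {E, N}, which is not all of the schema, so we must add further attributes.
{E, G, N}⁺: EGN→M adds M; GM→C adds C → {C, E, G, M, N}. Minimal: {G, N}⁺ = {G, N}; {E, N}⁺ = {E, N}; {E, G}⁺ = {E, G} — none reach the full schema.
{E, M, N}⁺: EM→CG adds C, G → {C, E, G, M, N}. Minimal: {M, N}⁺ = {M, N}; {E, N}⁺ = {E, N}; {E, M}⁺ = {C, E, G, M} — none reach the full schema.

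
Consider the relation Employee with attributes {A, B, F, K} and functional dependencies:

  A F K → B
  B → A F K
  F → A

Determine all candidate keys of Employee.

{B}⁺: B→AFK adds A, F, K → {A, B, F, K}.
{F, K}⁺: F→A adds A; AFK→B adds B → {A, B, F, K}. Minimal: {K}⁺ = {K}; {F}⁺ = {A, F} — none reach the full schema.
Any other superkey contains one of these as a subset, so there are no further candidate keys.

(B), (F, K)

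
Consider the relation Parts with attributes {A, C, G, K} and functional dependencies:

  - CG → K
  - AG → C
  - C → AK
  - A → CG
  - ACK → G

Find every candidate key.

{A}⁺: A→CG adds C, G; CG→K adds K → {A, C, G, K}.
{C}⁺: C→AK adds A, K; A→CG adds G → {A, C, G, K}.

(A), (C)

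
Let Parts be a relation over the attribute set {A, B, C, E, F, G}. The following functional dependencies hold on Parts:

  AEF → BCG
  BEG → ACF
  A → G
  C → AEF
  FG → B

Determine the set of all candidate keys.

(C), (A, B, E), (A, E, F), (B, E, G), (E, F, G)

{C}⁺: C→AEF adds A, E, F; AEF→BCG adds B, G → {A, B, C, E, F, G}.
{A, B, E}⁺: A→G adds G; BEG→ACF adds C, F → {A, B, C, E, F, G}. Minimal: {B, E}⁺ = {B, E}; {A, E}⁺ = {A, E, G}; {A, B}⁺ = {A, B, G} — none reach the full schema.
{A, E, F}⁺: AEF→BCG adds B, C, G → {A, B, C, E, F, G}. Minimal: {E, F}⁺ = {E, F}; {A, F}⁺ = {A, B, F, G}; {A, E}⁺ = {A, E, G} — none reach the full schema.
{B, E, G}⁺: BEG→ACF adds A, C, F → {A, B, C, E, F, G}. Minimal: {E, G}⁺ = {E, G}; {B, G}⁺ = {B, G}; {B, E}⁺ = {B, E} — none reach the full schema.
{E, F, G}⁺: FG→B adds B; BEG→ACF adds A, C → {A, B, C, E, F, G}. Minimal: {F, G}⁺ = {B, F, G}; {E, G}⁺ = {E, G}; {E, F}⁺ = {E, F} — none reach the full schema.
Any other superkey contains one of these as a subset, so there are no further candidate keys.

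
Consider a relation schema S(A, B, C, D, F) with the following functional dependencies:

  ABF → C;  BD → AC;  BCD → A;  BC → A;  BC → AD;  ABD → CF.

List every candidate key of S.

BC; BD; ABF

Attribute B never appears on the right-hand side of any dependency, so B must belong to every candidate key.
{B}⁺ = {B}, which is not all of the schema, so we must add further attributes.
{B, C}⁺: BC→A adds A; BC→AD adds D; ABD→CF adds F → {A, B, C, D, F}.
{B, D}⁺: BD→AC adds A, C; ABD→CF adds F → {A, B, C, D, F}.
{A, B, F}⁺: ABF→C adds C; BC→AD adds D → {A, B, C, D, F}.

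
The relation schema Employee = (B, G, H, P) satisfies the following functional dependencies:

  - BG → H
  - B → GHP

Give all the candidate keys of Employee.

B

Attribute B never appears on the right-hand side of any dependency, so B must belong to every candidate key.
{B}⁺ = {B, G, H, P}, which is all of the schema, so {B} is the only candidate key.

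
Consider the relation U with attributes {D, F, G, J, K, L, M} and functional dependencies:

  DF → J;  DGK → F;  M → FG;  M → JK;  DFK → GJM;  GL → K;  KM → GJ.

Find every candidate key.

Attributes D, L never appear on any right-hand side, so every candidate key must contain {D, L}.
{D, L}⁺ = {D, L}, which is not all of the schema, so we must add further attributes.
{D, G, L}⁺: GL→K adds K; DGK→F adds F; DFK→GJM adds J, M → {D, F, G, J, K, L, M}. Minimal: {G, L}⁺ = {G, K, L}; {D, L}⁺ = {D, L}; {D, G}⁺ = {D, G} — none reach the full schema.
{D, L, M}⁺: M→FG adds F, G; M→JK adds J, K → {D, F, G, J, K, L, M}. Minimal: {L, M}⁺ = {F, G, J, K, L, M}; {D, M}⁺ = {D, F, G, J, K, M}; {D, L}⁺ = {D, L} — none reach the full schema.
{D, F, K, L}⁺: DF→J adds J; DFK→GJM adds G, M → {D, F, G, J, K, L, M}. Minimal: {F, K, L}⁺ = {F, K, L}; {D, K, L}⁺ = {D, K, L}; {D, F, L}⁺ = {D, F, J, L}; … — none reach the full schema.
Any other superkey contains one of these as a subset, so there are no further candidate keys.

(D, G, L), (D, L, M), (D, F, K, L)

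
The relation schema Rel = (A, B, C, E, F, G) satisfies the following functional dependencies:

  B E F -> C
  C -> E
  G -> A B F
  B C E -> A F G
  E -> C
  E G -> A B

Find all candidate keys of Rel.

BC, BE, CG, EG

{B, C}⁺: C→E adds E; BCE→AFG adds A, F, G → {A, B, C, E, F, G}. Minimal: {C}⁺ = {C, E}; {B}⁺ = {B} — none reach the full schema.
{B, E}⁺: E→C adds C; BCE→AFG adds A, F, G → {A, B, C, E, F, G}. Minimal: {E}⁺ = {C, E}; {B}⁺ = {B} — none reach the full schema.
{C, G}⁺: C→E adds E; G→ABF adds A, B, F → {A, B, C, E, F, G}. Minimal: {G}⁺ = {A, B, F, G}; {C}⁺ = {C, E} — none reach the full schema.
{E, G}⁺: G→ABF adds A, B, F; E→C adds C → {A, B, C, E, F, G}. Minimal: {G}⁺ = {A, B, F, G}; {E}⁺ = {C, E} — none reach the full schema.
Any other superkey contains one of these as a subset, so there are no further candidate keys.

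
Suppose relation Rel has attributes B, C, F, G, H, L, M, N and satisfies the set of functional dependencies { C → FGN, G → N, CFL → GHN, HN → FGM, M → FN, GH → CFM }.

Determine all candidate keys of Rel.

Attributes B, L never appear on any right-hand side, so every candidate key must contain {B, L}.
{B, L}⁺ = {B, L}, which is not all of the schema, so we must add further attributes.
{B, C, L}⁺: C→FGN adds F, G, N; CFL→GHN adds H; HN→FGM adds M → {B, C, F, G, H, L, M, N}.
{B, G, H, L}⁺: G→N adds N; HN→FGM adds F, M; GH→CFM adds C → {B, C, F, G, H, L, M, N}.
{B, H, L, M}⁺: M→FN adds F, N; HN→FGM adds G; GH→CFM adds C → {B, C, F, G, H, L, M, N}.
{B, H, L, N}⁺: HN→FGM adds F, G, M; GH→CFM adds C → {B, C, F, G, H, L, M, N}.

(B, C, L), (B, G, H, L), (B, H, L, M), (B, H, L, N)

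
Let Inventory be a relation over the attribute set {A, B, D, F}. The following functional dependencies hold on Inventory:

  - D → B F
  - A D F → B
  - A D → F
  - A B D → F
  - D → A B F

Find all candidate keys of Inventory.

D

Attribute D never appears on the right-hand side of any dependency, so D must belong to every candidate key.
{D}⁺ = {A, B, D, F}, which is all of the schema, so {D} is the only candidate key.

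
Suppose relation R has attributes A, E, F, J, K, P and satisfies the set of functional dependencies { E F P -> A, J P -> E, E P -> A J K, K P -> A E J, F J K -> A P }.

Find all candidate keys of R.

Attribute F never appears on the right-hand side of any dependency, so F must belong to every candidate key.
{F}⁺ = {F}, which is not all of the schema, so we must add further attributes.
{E, F, P}⁺: EFP→A adds A; EP→AJK adds J, K → {A, E, F, J, K, P}. Minimal: {F, P}⁺ = {F, P}; {E, P}⁺ = {A, E, J, K, P}; {E, F}⁺ = {E, F} — none reach the full schema.
{F, J, K}⁺: FJK→AP adds A, P; JP→E adds E → {A, E, F, J, K, P}. Minimal: {J, K}⁺ = {J, K}; {F, K}⁺ = {F, K}; {F, J}⁺ = {F, J} — none reach the full schema.
{F, J, P}⁺: JP→E adds E; EP→AJK adds A, K → {A, E, F, J, K, P}. Minimal: {J, P}⁺ = {A, E, J, K, P}; {F, P}⁺ = {F, P}; {F, J}⁺ = {F, J} — none reach the full schema.
{F, K, P}⁺: KP→AEJ adds A, E, J → {A, E, F, J, K, P}. Minimal: {K, P}⁺ = {A, E, J, K, P}; {F, P}⁺ = {F, P}; {F, K}⁺ = {F, K} — none reach the full schema.

EFP, FJK, FJP, FKP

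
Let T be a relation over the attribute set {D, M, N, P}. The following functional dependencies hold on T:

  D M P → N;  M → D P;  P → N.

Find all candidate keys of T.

{M}⁺: M→DP adds D, P; P→N adds N → {D, M, N, P}.

{M}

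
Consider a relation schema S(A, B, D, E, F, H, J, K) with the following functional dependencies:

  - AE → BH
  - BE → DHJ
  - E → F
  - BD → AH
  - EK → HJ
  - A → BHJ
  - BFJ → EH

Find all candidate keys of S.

{A, E, K}, {A, F, K}, {B, E, K}, {B, D, F, K}, {B, F, J, K}

Attribute K never appears on the right-hand side of any dependency, so K must belong to every candidate key.
{K}⁺ = {K}, which is not all of the schema, so we must add further attributes.
{A, E, K}⁺: AE→BH adds B, H; BE→DHJ adds D, J; E→F adds F → {A, B, D, E, F, H, J, K}.
{A, F, K}⁺: A→BHJ adds B, H, J; BFJ→EH adds E; BE→DHJ adds D → {A, B, D, E, F, H, J, K}.
{B, E, K}⁺: BE→DHJ adds D, H, J; E→F adds F; BD→AH adds A → {A, B, D, E, F, H, J, K}.
{B, D, F, K}⁺: BD→AH adds A, H; A→BHJ adds J; BFJ→EH adds E → {A, B, D, E, F, H, J, K}.
{B, F, J, K}⁺: BFJ→EH adds E, H; BE→DHJ adds D; BD→AH adds A → {A, B, D, E, F, H, J, K}.
Any other superkey contains one of these as a subset, so there are no further candidate keys.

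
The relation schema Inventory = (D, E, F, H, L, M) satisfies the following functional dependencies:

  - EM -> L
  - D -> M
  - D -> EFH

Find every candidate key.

{D}

Attribute D never appears on the right-hand side of any dependency, so D must belong to every candidate key.
{D}⁺ = {D, E, F, H, L, M}, which is all of the schema, so {D} is the only candidate key.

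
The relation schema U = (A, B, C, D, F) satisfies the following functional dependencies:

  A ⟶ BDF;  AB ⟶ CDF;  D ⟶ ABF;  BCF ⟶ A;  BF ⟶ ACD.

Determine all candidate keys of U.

{A}⁺: A→BDF adds B, D, F; AB→CDF adds C → {A, B, C, D, F}.
{D}⁺: D→ABF adds A, B, F; BF→ACD adds C → {A, B, C, D, F}.
{B, F}⁺: BF→ACD adds A, C, D → {A, B, C, D, F}. Minimal: {F}⁺ = {F}; {B}⁺ = {B} — none reach the full schema.
Any other superkey contains one of these as a subset, so there are no further candidate keys.

{A}, {D}, {B, F}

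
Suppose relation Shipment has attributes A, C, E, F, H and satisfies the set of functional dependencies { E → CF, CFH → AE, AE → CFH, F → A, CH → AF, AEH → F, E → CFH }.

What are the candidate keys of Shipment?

{E}, {C, H}

{E}⁺: E→CF adds C, F; F→A adds A; E→CFH adds H → {A, C, E, F, H}.
{C, H}⁺: CH→AF adds A, F; CFH→AE adds E → {A, C, E, F, H}.
Any other superkey contains one of these as a subset, so there are no further candidate keys.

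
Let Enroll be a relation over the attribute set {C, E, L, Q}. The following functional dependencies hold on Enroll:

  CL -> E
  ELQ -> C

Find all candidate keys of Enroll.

{C, L, Q}; {E, L, Q}

Attributes L, Q never appear on any right-hand side, so every candidate key must contain {L, Q}.
{L, Q}⁺ = {L, Q}, which is not all of the schema, so we must add further attributes.
{C, L, Q}⁺: CL→E adds E → {C, E, L, Q}. Minimal: {L, Q}⁺ = {L, Q}; {C, Q}⁺ = {C, Q}; {C, L}⁺ = {C, E, L} — none reach the full schema.
{E, L, Q}⁺: ELQ→C adds C → {C, E, L, Q}. Minimal: {L, Q}⁺ = {L, Q}; {E, Q}⁺ = {E, Q}; {E, L}⁺ = {E, L} — none reach the full schema.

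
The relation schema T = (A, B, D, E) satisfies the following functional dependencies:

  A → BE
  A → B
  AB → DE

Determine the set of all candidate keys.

Attribute A never appears on the right-hand side of any dependency, so A must belong to every candidate key.
{A}⁺ = {A, B, D, E}, which is all of the schema, so {A} is the only candidate key.

(A)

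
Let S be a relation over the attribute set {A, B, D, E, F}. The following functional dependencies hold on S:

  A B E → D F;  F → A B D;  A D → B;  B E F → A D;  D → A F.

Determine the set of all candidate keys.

{D, E}, {E, F}, {A, B, E}

Attribute E never appears on the right-hand side of any dependency, so E must belong to every candidate key.
{E}⁺ = {E}, which is not all of the schema, so we must add further attributes.
{D, E}⁺: D→AF adds A, F; F→ABD adds B → {A, B, D, E, F}. Minimal: {E}⁺ = {E}; {D}⁺ = {A, B, D, F} — none reach the full schema.
{E, F}⁺: F→ABD adds A, B, D → {A, B, D, E, F}. Minimal: {F}⁺ = {A, B, D, F}; {E}⁺ = {E} — none reach the full schema.
{A, B, E}⁺: ABE→DF adds D, F → {A, B, D, E, F}. Minimal: {B, E}⁺ = {B, E}; {A, E}⁺ = {A, E}; {A, B}⁺ = {A, B} — none reach the full schema.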